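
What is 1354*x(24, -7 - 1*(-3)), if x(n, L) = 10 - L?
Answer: 18956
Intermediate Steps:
1354*x(24, -7 - 1*(-3)) = 1354*(10 - (-7 - 1*(-3))) = 1354*(10 - (-7 + 3)) = 1354*(10 - 1*(-4)) = 1354*(10 + 4) = 1354*14 = 18956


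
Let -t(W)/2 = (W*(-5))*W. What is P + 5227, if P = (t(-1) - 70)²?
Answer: 8827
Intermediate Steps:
t(W) = 10*W² (t(W) = -2*W*(-5)*W = -2*(-5*W)*W = -(-10)*W² = 10*W²)
P = 3600 (P = (10*(-1)² - 70)² = (10*1 - 70)² = (10 - 70)² = (-60)² = 3600)
P + 5227 = 3600 + 5227 = 8827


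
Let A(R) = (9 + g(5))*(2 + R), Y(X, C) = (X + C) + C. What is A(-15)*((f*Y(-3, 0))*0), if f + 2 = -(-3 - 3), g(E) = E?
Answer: 0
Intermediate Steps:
Y(X, C) = X + 2*C (Y(X, C) = (C + X) + C = X + 2*C)
f = 4 (f = -2 - (-3 - 3) = -2 - 1*(-6) = -2 + 6 = 4)
A(R) = 28 + 14*R (A(R) = (9 + 5)*(2 + R) = 14*(2 + R) = 28 + 14*R)
A(-15)*((f*Y(-3, 0))*0) = (28 + 14*(-15))*((4*(-3 + 2*0))*0) = (28 - 210)*((4*(-3 + 0))*0) = -182*4*(-3)*0 = -(-2184)*0 = -182*0 = 0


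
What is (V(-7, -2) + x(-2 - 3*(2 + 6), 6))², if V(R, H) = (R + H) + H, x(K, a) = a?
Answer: 25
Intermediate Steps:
V(R, H) = R + 2*H (V(R, H) = (H + R) + H = R + 2*H)
(V(-7, -2) + x(-2 - 3*(2 + 6), 6))² = ((-7 + 2*(-2)) + 6)² = ((-7 - 4) + 6)² = (-11 + 6)² = (-5)² = 25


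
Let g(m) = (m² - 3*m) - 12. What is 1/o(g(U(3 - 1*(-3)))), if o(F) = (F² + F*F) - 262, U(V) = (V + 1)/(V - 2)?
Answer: 128/17993 ≈ 0.0071139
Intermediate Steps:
U(V) = (1 + V)/(-2 + V)
g(m) = -12 + m² - 3*m
o(F) = -262 + 2*F² (o(F) = (F² + F²) - 262 = 2*F² - 262 = -262 + 2*F²)
1/o(g(U(3 - 1*(-3)))) = 1/(-262 + 2*(-12 + ((1 + (3 - 1*(-3)))/(-2 + (3 - 1*(-3))))² - 3*(1 + (3 - 1*(-3)))/(-2 + (3 - 1*(-3))))²) = 1/(-262 + 2*(-12 + ((1 + (3 + 3))/(-2 + (3 + 3)))² - 3*(1 + (3 + 3))/(-2 + (3 + 3)))²) = 1/(-262 + 2*(-12 + ((1 + 6)/(-2 + 6))² - 3*(1 + 6)/(-2 + 6))²) = 1/(-262 + 2*(-12 + (7/4)² - 3*7/4)²) = 1/(-262 + 2*(-12 + 49/16 - 21/4)²) = 1/(-262 + 2*(-227/16)²) = 1/(-262 + 2*(51529/256)) = 1/(-262 + 51529/128) = 1/(17993/128) = 128/17993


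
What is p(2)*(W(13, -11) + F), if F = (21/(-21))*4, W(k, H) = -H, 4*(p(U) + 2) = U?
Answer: -21/2 ≈ -10.500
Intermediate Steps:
p(U) = -2 + U/4
F = -4 (F = (21*(-1/21))*4 = -1*4 = -4)
p(2)*(W(13, -11) + F) = (-2 + (¼)*2)*(-1*(-11) - 4) = (-2 + ½)*(11 - 4) = -3/2*7 = -21/2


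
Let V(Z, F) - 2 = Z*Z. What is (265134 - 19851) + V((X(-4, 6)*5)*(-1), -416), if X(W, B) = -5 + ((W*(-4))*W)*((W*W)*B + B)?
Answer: 1067247510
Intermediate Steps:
X(W, B) = -5 - 4*W**2*(B + B*W**2) (X(W, B) = -5 + ((-4*W)*W)*(W**2*B + B) = -5 + (-4*W**2)*(B*W**2 + B) = -5 + (-4*W**2)*(B + B*W**2) = -5 - 4*W**2*(B + B*W**2))
V(Z, F) = 2 + Z**2 (V(Z, F) = 2 + Z*Z = 2 + Z**2)
(265134 - 19851) + V((X(-4, 6)*5)*(-1), -416) = (265134 - 19851) + (2 + (((-5 - 4*6*(-4)**2 - 4*6*(-4)**4)*5)*(-1))**2) = 245283 + (2 + (((-5 - 4*6*16 - 4*6*256)*5)*(-1))**2) = 245283 + (2 + (((-5 - 384 - 6144)*5)*(-1))**2) = 245283 + (2 + (-6533*5*(-1))**2) = 245283 + (2 + (-32665*(-1))**2) = 245283 + (2 + 32665**2) = 245283 + (2 + 1067002225) = 245283 + 1067002227 = 1067247510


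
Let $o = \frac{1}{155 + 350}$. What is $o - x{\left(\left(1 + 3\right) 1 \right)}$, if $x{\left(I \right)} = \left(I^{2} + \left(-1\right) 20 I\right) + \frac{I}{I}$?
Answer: $\frac{31816}{505} \approx 63.002$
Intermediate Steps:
$x{\left(I \right)} = 1 + I^{2} - 20 I$ ($x{\left(I \right)} = \left(I^{2} - 20 I\right) + 1 = 1 + I^{2} - 20 I$)
$o = \frac{1}{505} \approx 0.0019802$
$o - x{\left(\left(1 + 3\right) 1 \right)} = \frac{1}{505} - \left(1 + \left(\left(1 + 3\right) 1\right)^{2} - 20 \left(1 + 3\right) 1\right) = \frac{1}{505} - \left(1 + \left(4 \cdot 1\right)^{2} - 20 \cdot 4 \cdot 1\right) = \frac{1}{505} - \left(1 + 4^{2} - 80\right) = \frac{1}{505} - \left(1 + 16 - 80\right) = \frac{1}{505} - -63 = \frac{1}{505} + 63 = \frac{31816}{505}$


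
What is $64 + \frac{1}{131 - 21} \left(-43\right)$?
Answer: $\frac{6997}{110} \approx 63.609$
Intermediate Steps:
$64 + \frac{1}{131 - 21} \left(-43\right) = 64 + \frac{1}{110} \left(-43\right) = 64 - \frac{43}{110} = \frac{6997}{110}$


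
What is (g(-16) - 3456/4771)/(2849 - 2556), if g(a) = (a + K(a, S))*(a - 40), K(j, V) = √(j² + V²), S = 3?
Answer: 4271360/1397903 - 56*√265/293 ≈ -0.055762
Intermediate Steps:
K(j, V) = √(V² + j²)
g(a) = (-40 + a)*(a + √(9 + a²)) (g(a) = (a + √(3² + a²))*(a - 40) = (a + √(9 + a²))*(-40 + a) = (-40 + a)*(a + √(9 + a²)))
(g(-16) - 3456/4771)/(2849 - 2556) = (((-16)² - 40*(-16) - 40*√(9 + (-16)²) - 16*√(9 + (-16)²)) - 3456/4771)/(2849 - 2556) = ((256 + 640 - 40*√(9 + 256) - 16*√(9 + 256)) - 3456*1/4771)/293 = ((256 + 640 - 40*√265 - 16*√265) - 3456/4771)*(1/293) = ((896 - 56*√265) - 3456/4771)*(1/293) = (4271360/4771 - 56*√265)*(1/293) = 4271360/1397903 - 56*√265/293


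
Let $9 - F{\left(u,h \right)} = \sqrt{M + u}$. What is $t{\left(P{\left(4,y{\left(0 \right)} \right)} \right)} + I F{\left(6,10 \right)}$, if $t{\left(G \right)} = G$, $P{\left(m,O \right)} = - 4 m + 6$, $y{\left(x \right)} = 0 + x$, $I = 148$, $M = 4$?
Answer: $1322 - 148 \sqrt{10} \approx 853.98$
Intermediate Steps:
$y{\left(x \right)} = x$
$F{\left(u,h \right)} = 9 - \sqrt{4 + u}$
$P{\left(m,O \right)} = 6 - 4 m$
$t{\left(P{\left(4,y{\left(0 \right)} \right)} \right)} + I F{\left(6,10 \right)} = \left(6 - 16\right) + 148 \left(9 - \sqrt{4 + 6}\right) = \left(6 - 16\right) + 148 \left(9 - \sqrt{10}\right) = -10 + \left(1332 - 148 \sqrt{10}\right) = 1322 - 148 \sqrt{10}$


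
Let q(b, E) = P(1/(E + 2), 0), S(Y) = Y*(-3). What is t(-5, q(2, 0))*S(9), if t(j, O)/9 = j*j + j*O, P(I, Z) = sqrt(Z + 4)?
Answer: -3645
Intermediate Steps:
P(I, Z) = sqrt(4 + Z)
S(Y) = -3*Y
q(b, E) = 2 (q(b, E) = sqrt(4 + 0) = sqrt(4) = 2)
t(j, O) = 9*j**2 + 9*O*j (t(j, O) = 9*(j*j + j*O) = 9*(j**2 + O*j) = 9*j**2 + 9*O*j)
t(-5, q(2, 0))*S(9) = (9*(-5)*(2 - 5))*(-3*9) = (9*(-5)*(-3))*(-27) = 135*(-27) = -3645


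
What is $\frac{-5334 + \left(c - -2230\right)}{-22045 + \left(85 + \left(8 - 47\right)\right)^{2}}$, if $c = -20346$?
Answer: $\frac{3350}{2847} \approx 1.1767$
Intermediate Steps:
$\frac{-5334 + \left(c - -2230\right)}{-22045 + \left(85 + \left(8 - 47\right)\right)^{2}} = \frac{-5334 - 18116}{-22045 + \left(85 + \left(8 - 47\right)\right)^{2}} = \frac{-5334 + \left(-20346 + 2230\right)}{-22045 + \left(85 + \left(8 - 47\right)\right)^{2}} = \frac{-5334 - 18116}{-22045 + \left(85 - 39\right)^{2}} = - \frac{23450}{-22045 + 46^{2}} = - \frac{23450}{-22045 + 2116} = - \frac{23450}{-19929} = \left(-23450\right) \left(- \frac{1}{19929}\right) = \frac{3350}{2847}$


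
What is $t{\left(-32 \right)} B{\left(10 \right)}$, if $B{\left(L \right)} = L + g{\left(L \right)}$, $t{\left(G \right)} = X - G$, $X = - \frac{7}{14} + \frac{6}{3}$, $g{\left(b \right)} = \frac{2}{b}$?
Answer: $\frac{3417}{10} \approx 341.7$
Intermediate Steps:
$X = \frac{3}{2}$ ($X = \left(-7\right) \frac{1}{14} + 6 \cdot \frac{1}{3} = - \frac{1}{2} + 2 = \frac{3}{2} \approx 1.5$)
$t{\left(G \right)} = \frac{3}{2} - G$
$B{\left(L \right)} = L + \frac{2}{L}$
$t{\left(-32 \right)} B{\left(10 \right)} = \left(\frac{3}{2} - -32\right) \left(10 + \frac{2}{10}\right) = \left(\frac{3}{2} + 32\right) \left(10 + 2 \cdot \frac{1}{10}\right) = \frac{67 \left(10 + \frac{1}{5}\right)}{2} = \frac{67}{2} \cdot \frac{51}{5} = \frac{3417}{10}$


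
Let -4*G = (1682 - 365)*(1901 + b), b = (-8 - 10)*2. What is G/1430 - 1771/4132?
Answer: -507958459/1181752 ≈ -429.83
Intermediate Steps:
b = -36 (b = -18*2 = -36)
G = -2456205/4 (G = -(1682 - 365)*(1901 - 36)/4 = -1317*1865/4 = -1/4*2456205 = -2456205/4 ≈ -6.1405e+5)
G/1430 - 1771/4132 = -2456205/4/1430 - 1771/4132 = -2456205/4*1/1430 - 1771*1/4132 = -491241/1144 - 1771/4132 = -507958459/1181752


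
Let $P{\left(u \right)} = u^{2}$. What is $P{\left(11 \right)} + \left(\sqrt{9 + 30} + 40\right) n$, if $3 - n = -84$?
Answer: $3601 + 87 \sqrt{39} \approx 4144.3$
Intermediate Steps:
$n = 87$ ($n = 3 - -84 = 3 + 84 = 87$)
$P{\left(11 \right)} + \left(\sqrt{9 + 30} + 40\right) n = 11^{2} + \left(\sqrt{9 + 30} + 40\right) 87 = 121 + \left(\sqrt{39} + 40\right) 87 = 121 + \left(40 + \sqrt{39}\right) 87 = 121 + \left(3480 + 87 \sqrt{39}\right) = 3601 + 87 \sqrt{39}$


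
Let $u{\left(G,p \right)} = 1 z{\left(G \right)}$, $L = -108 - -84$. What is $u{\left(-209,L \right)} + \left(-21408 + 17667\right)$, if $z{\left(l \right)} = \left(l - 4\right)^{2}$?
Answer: $41628$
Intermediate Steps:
$L = -24$ ($L = -108 + 84 = -24$)
$z{\left(l \right)} = \left(-4 + l\right)^{2}$
$u{\left(G,p \right)} = \left(-4 + G\right)^{2}$ ($u{\left(G,p \right)} = 1 \left(-4 + G\right)^{2} = \left(-4 + G\right)^{2}$)
$u{\left(-209,L \right)} + \left(-21408 + 17667\right) = \left(-4 - 209\right)^{2} + \left(-21408 + 17667\right) = \left(-213\right)^{2} - 3741 = 45369 - 3741 = 41628$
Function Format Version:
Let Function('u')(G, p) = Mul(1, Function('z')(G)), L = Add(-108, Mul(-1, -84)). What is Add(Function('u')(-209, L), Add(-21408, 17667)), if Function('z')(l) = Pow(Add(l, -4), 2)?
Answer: 41628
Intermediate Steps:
L = -24 (L = Add(-108, 84) = -24)
Function('z')(l) = Pow(Add(-4, l), 2)
Function('u')(G, p) = Pow(Add(-4, G), 2) (Function('u')(G, p) = Mul(1, Pow(Add(-4, G), 2)) = Pow(Add(-4, G), 2))
Add(Function('u')(-209, L), Add(-21408, 17667)) = Add(Pow(Add(-4, -209), 2), Add(-21408, 17667)) = Add(Pow(-213, 2), -3741) = Add(45369, -3741) = 41628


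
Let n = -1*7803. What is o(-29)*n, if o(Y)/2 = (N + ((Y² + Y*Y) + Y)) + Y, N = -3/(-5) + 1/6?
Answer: -126780543/5 ≈ -2.5356e+7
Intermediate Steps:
N = 23/30 (N = -3*(-⅕) + 1*(⅙) = ⅗ + ⅙ = 23/30 ≈ 0.76667)
o(Y) = 23/15 + 4*Y + 4*Y² (o(Y) = 2*((23/30 + ((Y² + Y*Y) + Y)) + Y) = 2*((23/30 + ((Y² + Y²) + Y)) + Y) = 2*((23/30 + (2*Y² + Y)) + Y) = 2*((23/30 + (Y + 2*Y²)) + Y) = 2*((23/30 + Y + 2*Y²) + Y) = 2*(23/30 + 2*Y + 2*Y²) = 23/15 + 4*Y + 4*Y²)
n = -7803
o(-29)*n = (23/15 + 4*(-29) + 4*(-29)²)*(-7803) = (23/15 - 116 + 4*841)*(-7803) = (23/15 - 116 + 3364)*(-7803) = (48743/15)*(-7803) = -126780543/5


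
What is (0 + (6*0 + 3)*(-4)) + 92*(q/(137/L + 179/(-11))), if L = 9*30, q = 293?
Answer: -80621196/46823 ≈ -1721.8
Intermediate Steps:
L = 270
(0 + (6*0 + 3)*(-4)) + 92*(q/(137/L + 179/(-11))) = (0 + (6*0 + 3)*(-4)) + 92*(293/(137/270 + 179/(-11))) = (0 + (0 + 3)*(-4)) + 92*(293/(137*(1/270) + 179*(-1/11))) = (0 + 3*(-4)) + 92*(293/(137/270 - 179/11)) = (0 - 12) + 92*(293/(-46823/2970)) = -12 + 92*(293*(-2970/46823)) = -12 + 92*(-870210/46823) = -12 - 80059320/46823 = -80621196/46823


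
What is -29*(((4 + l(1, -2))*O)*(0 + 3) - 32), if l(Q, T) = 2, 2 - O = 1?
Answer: 406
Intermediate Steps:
O = 1 (O = 2 - 1*1 = 2 - 1 = 1)
-29*(((4 + l(1, -2))*O)*(0 + 3) - 32) = -29*(((4 + 2)*1)*(0 + 3) - 32) = -29*((6*1)*3 - 32) = -29*(6*3 - 32) = -29*(18 - 32) = -29*(-14) = 406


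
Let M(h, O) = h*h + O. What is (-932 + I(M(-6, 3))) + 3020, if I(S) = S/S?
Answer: 2089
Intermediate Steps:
M(h, O) = O + h² (M(h, O) = h² + O = O + h²)
I(S) = 1
(-932 + I(M(-6, 3))) + 3020 = (-932 + 1) + 3020 = -931 + 3020 = 2089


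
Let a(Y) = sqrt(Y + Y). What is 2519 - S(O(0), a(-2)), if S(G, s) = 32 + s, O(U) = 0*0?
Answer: 2487 - 2*I ≈ 2487.0 - 2.0*I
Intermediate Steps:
a(Y) = sqrt(2)*sqrt(Y) (a(Y) = sqrt(2*Y) = sqrt(2)*sqrt(Y))
O(U) = 0
2519 - S(O(0), a(-2)) = 2519 - (32 + sqrt(2)*sqrt(-2)) = 2519 - (32 + sqrt(2)*(I*sqrt(2))) = 2519 - (32 + 2*I) = 2519 + (-32 - 2*I) = 2487 - 2*I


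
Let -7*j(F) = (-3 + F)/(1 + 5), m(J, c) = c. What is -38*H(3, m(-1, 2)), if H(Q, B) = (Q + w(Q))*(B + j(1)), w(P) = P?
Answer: -3268/7 ≈ -466.86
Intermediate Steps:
j(F) = 1/14 - F/42 (j(F) = -(-3 + F)/(7*(1 + 5)) = -(-3 + F)/(7*6) = -(-½ + F/6)/7 = 1/14 - F/42)
H(Q, B) = 2*Q*(1/21 + B) (H(Q, B) = (Q + Q)*(B + (1/14 - 1/42*1)) = (2*Q)*(B + (1/14 - 1/42)) = (2*Q)*(B + 1/21) = (2*Q)*(1/21 + B) = 2*Q*(1/21 + B))
-38*H(3, m(-1, 2)) = -76*3*(1 + 21*2)/21 = -76*3*(1 + 42)/21 = -76*3*43/21 = -38*86/7 = -3268/7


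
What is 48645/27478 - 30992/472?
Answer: -103579717/1621202 ≈ -63.891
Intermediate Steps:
48645/27478 - 30992/472 = 48645*(1/27478) - 30992*1/472 = 48645/27478 - 3874/59 = -103579717/1621202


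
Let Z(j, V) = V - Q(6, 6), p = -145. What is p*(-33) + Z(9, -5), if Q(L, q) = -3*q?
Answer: 4798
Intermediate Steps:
Z(j, V) = 18 + V (Z(j, V) = V - (-3)*6 = V - 1*(-18) = V + 18 = 18 + V)
p*(-33) + Z(9, -5) = -145*(-33) + (18 - 5) = 4785 + 13 = 4798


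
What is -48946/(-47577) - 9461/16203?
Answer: 114315347/256963377 ≈ 0.44487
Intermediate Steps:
-48946/(-47577) - 9461/16203 = -48946*(-1/47577) - 9461*1/16203 = 48946/47577 - 9461/16203 = 114315347/256963377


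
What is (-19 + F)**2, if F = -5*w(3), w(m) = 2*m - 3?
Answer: 1156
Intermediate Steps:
w(m) = -3 + 2*m
F = -15 (F = -5*(-3 + 2*3) = -5*(-3 + 6) = -5*3 = -15)
(-19 + F)**2 = (-19 - 15)**2 = (-34)**2 = 1156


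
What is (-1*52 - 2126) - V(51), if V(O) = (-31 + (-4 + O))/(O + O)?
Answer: -111086/51 ≈ -2178.2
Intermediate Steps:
V(O) = (-35 + O)/(2*O) (V(O) = (-35 + O)/((2*O)) = (-35 + O)*(1/(2*O)) = (-35 + O)/(2*O))
(-1*52 - 2126) - V(51) = (-1*52 - 2126) - (-35 + 51)/(2*51) = (-52 - 2126) - 16/(2*51) = -2178 - 1*8/51 = -2178 - 8/51 = -111086/51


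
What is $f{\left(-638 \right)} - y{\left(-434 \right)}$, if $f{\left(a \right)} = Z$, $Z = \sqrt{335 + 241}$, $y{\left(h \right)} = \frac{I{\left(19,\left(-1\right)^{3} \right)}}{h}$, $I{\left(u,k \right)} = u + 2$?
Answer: $\frac{1491}{62} \approx 24.048$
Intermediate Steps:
$I{\left(u,k \right)} = 2 + u$
$y{\left(h \right)} = \frac{21}{h}$ ($y{\left(h \right)} = \frac{2 + 19}{h} = \frac{21}{h}$)
$Z = 24$ ($Z = \sqrt{576} = 24$)
$f{\left(a \right)} = 24$
$f{\left(-638 \right)} - y{\left(-434 \right)} = 24 - \frac{21}{-434} = 24 - 21 \left(- \frac{1}{434}\right) = 24 - - \frac{3}{62} = 24 + \frac{3}{62} = \frac{1491}{62}$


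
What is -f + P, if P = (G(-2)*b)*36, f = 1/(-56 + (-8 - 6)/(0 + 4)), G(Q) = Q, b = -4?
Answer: 34274/119 ≈ 288.02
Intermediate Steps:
f = -2/119 (f = 1/(-56 - 14/4) = 1/(-56 + (¼)*(-14)) = 1/(-56 - 7/2) = 1/(-119/2) = -2/119 ≈ -0.016807)
P = 288 (P = -2*(-4)*36 = 8*36 = 288)
-f + P = -1*(-2/119) + 288 = 2/119 + 288 = 34274/119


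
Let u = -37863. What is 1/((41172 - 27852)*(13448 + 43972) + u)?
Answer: 1/764796537 ≈ 1.3075e-9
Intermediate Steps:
1/((41172 - 27852)*(13448 + 43972) + u) = 1/((41172 - 27852)*(13448 + 43972) - 37863) = 1/(13320*57420 - 37863) = 1/(764834400 - 37863) = 1/764796537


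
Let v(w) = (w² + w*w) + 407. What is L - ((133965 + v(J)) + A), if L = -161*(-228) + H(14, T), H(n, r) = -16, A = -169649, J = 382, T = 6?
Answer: -219879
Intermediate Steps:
L = 36692 (L = -161*(-228) - 16 = 36708 - 16 = 36692)
v(w) = 407 + 2*w² (v(w) = (w² + w²) + 407 = 2*w² + 407 = 407 + 2*w²)
L - ((133965 + v(J)) + A) = 36692 - ((133965 + (407 + 2*382²)) - 169649) = 36692 - ((133965 + (407 + 2*145924)) - 169649) = 36692 - ((133965 + (407 + 291848)) - 169649) = 36692 - ((133965 + 292255) - 169649) = 36692 - (426220 - 169649) = 36692 - 1*256571 = 36692 - 256571 = -219879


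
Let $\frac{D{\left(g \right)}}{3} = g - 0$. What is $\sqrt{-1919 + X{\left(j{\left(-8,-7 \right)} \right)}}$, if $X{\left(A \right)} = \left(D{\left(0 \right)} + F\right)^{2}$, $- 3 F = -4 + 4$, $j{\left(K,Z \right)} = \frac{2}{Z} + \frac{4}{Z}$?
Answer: $i \sqrt{1919} \approx 43.806 i$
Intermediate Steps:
$D{\left(g \right)} = 3 g$ ($D{\left(g \right)} = 3 \left(g - 0\right) = 3 \left(g + 0\right) = 3 g$)
$j{\left(K,Z \right)} = \frac{6}{Z}$
$F = 0$ ($F = - \frac{-4 + 4}{3} = \left(- \frac{1}{3}\right) 0 = 0$)
$X{\left(A \right)} = 0$ ($X{\left(A \right)} = \left(3 \cdot 0 + 0\right)^{2} = \left(0 + 0\right)^{2} = 0^{2} = 0$)
$\sqrt{-1919 + X{\left(j{\left(-8,-7 \right)} \right)}} = \sqrt{-1919 + 0} = \sqrt{-1919} = i \sqrt{1919}$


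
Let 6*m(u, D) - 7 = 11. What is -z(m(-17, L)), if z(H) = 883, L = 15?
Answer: -883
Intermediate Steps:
m(u, D) = 3 (m(u, D) = 7/6 + (⅙)*11 = 7/6 + 11/6 = 3)
-z(m(-17, L)) = -1*883 = -883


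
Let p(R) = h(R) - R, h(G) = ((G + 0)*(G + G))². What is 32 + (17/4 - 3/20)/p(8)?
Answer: 5240361/163760 ≈ 32.000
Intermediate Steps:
h(G) = 4*G⁴ (h(G) = (G*(2*G))² = (2*G²)² = 4*G⁴)
p(R) = -R + 4*R⁴ (p(R) = 4*R⁴ - R = -R + 4*R⁴)
32 + (17/4 - 3/20)/p(8) = 32 + (17/4 - 3/20)/(-1*8 + 4*8⁴) = 32 + (17*(¼) - 3*1/20)/(-8 + 4*4096) = 32 + (17/4 - 3/20)/(-8 + 16384) = 32 + (41/10)/16376 = 32 + (41/10)*(1/16376) = 32 + 41/163760 = 5240361/163760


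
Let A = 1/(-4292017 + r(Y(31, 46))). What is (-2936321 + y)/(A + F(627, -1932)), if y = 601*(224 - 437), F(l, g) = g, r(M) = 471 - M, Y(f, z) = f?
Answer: 13150825314718/8291326765 ≈ 1586.1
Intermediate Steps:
A = -1/4291577 (A = 1/(-4292017 + (471 - 1*31)) = 1/(-4292017 + (471 - 31)) = 1/(-4292017 + 440) = 1/(-4291577) = -1/4291577 ≈ -2.3301e-7)
y = -128013 (y = 601*(-213) = -128013)
(-2936321 + y)/(A + F(627, -1932)) = (-2936321 - 128013)/(-1/4291577 - 1932) = -3064334/(-8291326765/4291577) = -3064334*(-4291577/8291326765) = 13150825314718/8291326765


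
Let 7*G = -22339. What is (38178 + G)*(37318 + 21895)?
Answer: 2071668313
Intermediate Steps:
G = -22339/7 (G = (⅐)*(-22339) = -22339/7 ≈ -3191.3)
(38178 + G)*(37318 + 21895) = (38178 - 22339/7)*(37318 + 21895) = (244907/7)*59213 = 2071668313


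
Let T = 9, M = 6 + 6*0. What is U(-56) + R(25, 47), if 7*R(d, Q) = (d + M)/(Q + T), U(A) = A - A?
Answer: 31/392 ≈ 0.079082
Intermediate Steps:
U(A) = 0
M = 6 (M = 6 + 0 = 6)
R(d, Q) = (6 + d)/(7*(9 + Q)) (R(d, Q) = ((d + 6)/(Q + 9))/7 = ((6 + d)/(9 + Q))/7 = (6 + d)/(7*(9 + Q)))
U(-56) + R(25, 47) = 0 + (6 + 25)/(7*(9 + 47)) = 0 + (1/7)*31/56 = 0 + (1/7)*(1/56)*31 = 0 + 31/392 = 31/392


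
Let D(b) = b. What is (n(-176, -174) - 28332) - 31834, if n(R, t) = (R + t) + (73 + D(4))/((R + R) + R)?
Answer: -2904775/48 ≈ -60516.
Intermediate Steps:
n(R, t) = R + t + 77/(3*R) (n(R, t) = (R + t) + (73 + 4)/((R + R) + R) = (R + t) + 77/(2*R + R) = (R + t) + 77/((3*R)) = (R + t) + 77*(1/(3*R)) = (R + t) + 77/(3*R) = R + t + 77/(3*R))
(n(-176, -174) - 28332) - 31834 = ((-176 - 174 + (77/3)/(-176)) - 28332) - 31834 = ((-176 - 174 + (77/3)*(-1/176)) - 28332) - 31834 = ((-176 - 174 - 7/48) - 28332) - 31834 = (-16807/48 - 28332) - 31834 = -1376743/48 - 31834 = -2904775/48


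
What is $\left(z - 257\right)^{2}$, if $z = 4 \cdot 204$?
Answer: $312481$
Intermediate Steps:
$z = 816$
$\left(z - 257\right)^{2} = \left(816 - 257\right)^{2} = 559^{2} = 312481$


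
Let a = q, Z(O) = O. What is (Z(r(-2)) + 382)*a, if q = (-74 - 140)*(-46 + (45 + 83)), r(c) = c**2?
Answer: -6773528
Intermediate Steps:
q = -17548 (q = -214*(-46 + 128) = -214*82 = -17548)
a = -17548
(Z(r(-2)) + 382)*a = ((-2)**2 + 382)*(-17548) = (4 + 382)*(-17548) = 386*(-17548) = -6773528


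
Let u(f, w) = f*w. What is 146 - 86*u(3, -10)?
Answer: 2726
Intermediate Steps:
146 - 86*u(3, -10) = 146 - 258*(-10) = 146 - 86*(-30) = 146 + 2580 = 2726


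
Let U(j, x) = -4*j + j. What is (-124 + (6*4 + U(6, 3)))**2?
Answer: 13924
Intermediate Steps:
U(j, x) = -3*j
(-124 + (6*4 + U(6, 3)))**2 = (-124 + (6*4 - 3*6))**2 = (-124 + (24 - 18))**2 = (-124 + 6)**2 = (-118)**2 = 13924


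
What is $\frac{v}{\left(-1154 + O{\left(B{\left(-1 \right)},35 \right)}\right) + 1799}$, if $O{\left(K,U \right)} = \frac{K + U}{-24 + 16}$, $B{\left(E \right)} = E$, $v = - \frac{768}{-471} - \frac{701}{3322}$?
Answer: $\frac{1480750}{668371451} \approx 0.0022155$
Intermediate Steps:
$v = \frac{740375}{521554}$ ($v = \left(-768\right) \left(- \frac{1}{471}\right) - \frac{701}{3322} = \frac{256}{157} - \frac{701}{3322} = \frac{740375}{521554} \approx 1.4196$)
$O{\left(K,U \right)} = - \frac{K}{8} - \frac{U}{8}$ ($O{\left(K,U \right)} = \frac{K + U}{-8} = \left(K + U\right) \left(- \frac{1}{8}\right) = - \frac{K}{8} - \frac{U}{8}$)
$\frac{v}{\left(-1154 + O{\left(B{\left(-1 \right)},35 \right)}\right) + 1799} = \frac{740375}{521554 \left(\left(-1154 - \frac{17}{4}\right) + 1799\right)} = \frac{740375}{521554 \left(- \frac{4633}{4} + 1799\right)} = \frac{740375}{521554 \cdot \frac{2563}{4}} = \frac{740375}{521554} \cdot \frac{4}{2563} = \frac{1480750}{668371451}$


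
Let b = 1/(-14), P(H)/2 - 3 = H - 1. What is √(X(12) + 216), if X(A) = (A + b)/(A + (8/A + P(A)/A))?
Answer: √9560670/210 ≈ 14.724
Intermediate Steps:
P(H) = 4 + 2*H (P(H) = 6 + 2*(H - 1) = 6 + 2*(-1 + H) = 6 + (-2 + 2*H) = 4 + 2*H)
b = -1/14 ≈ -0.071429
X(A) = (-1/14 + A)/(A + 8/A + (4 + 2*A)/A) (X(A) = (A - 1/14)/(A + (8/A + (4 + 2*A)/A)) = (-1/14 + A)/(A + (8/A + (4 + 2*A)/A)) = (-1/14 + A)/(A + 8/A + (4 + 2*A)/A))
√(X(12) + 216) = √((1/14)*12*(-1 + 14*12)/(12 + 12² + 2*12) + 216) = √((1/14)*12*(-1 + 168)/(12 + 144 + 24) + 216) = √((1/14)*12*167/180 + 216) = √((1/14)*12*(1/180)*167 + 216) = √(167/210 + 216) = √(45527/210) = √9560670/210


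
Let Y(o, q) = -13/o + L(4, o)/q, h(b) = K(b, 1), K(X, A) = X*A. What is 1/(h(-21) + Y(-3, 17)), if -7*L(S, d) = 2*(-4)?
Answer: -357/5926 ≈ -0.060243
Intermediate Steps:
K(X, A) = A*X
h(b) = b (h(b) = 1*b = b)
L(S, d) = 8/7 (L(S, d) = -2*(-4)/7 = -⅐*(-8) = 8/7)
Y(o, q) = -13/o + 8/(7*q)
1/(h(-21) + Y(-3, 17)) = 1/(-21 + (-13/(-3) + (8/7)/17)) = 1/(-21 + (-13*(-⅓) + (8/7)*(1/17))) = 1/(-21 + (13/3 + 8/119)) = 1/(-21 + 1571/357) = 1/(-5926/357) = -357/5926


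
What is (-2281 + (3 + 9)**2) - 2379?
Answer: -4516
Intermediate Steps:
(-2281 + (3 + 9)**2) - 2379 = (-2281 + 12**2) - 2379 = (-2281 + 144) - 2379 = -2137 - 2379 = -4516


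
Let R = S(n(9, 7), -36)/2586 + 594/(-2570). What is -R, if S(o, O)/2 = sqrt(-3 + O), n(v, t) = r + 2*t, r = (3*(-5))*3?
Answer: 297/1285 - I*sqrt(39)/1293 ≈ 0.23113 - 0.0048299*I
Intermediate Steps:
r = -45 (r = -15*3 = -45)
n(v, t) = -45 + 2*t
S(o, O) = 2*sqrt(-3 + O)
R = -297/1285 + I*sqrt(39)/1293 (R = (2*sqrt(-3 - 36))/2586 + 594/(-2570) = (2*sqrt(-39))*(1/2586) + 594*(-1/2570) = (2*(I*sqrt(39)))*(1/2586) - 297/1285 = (2*I*sqrt(39))*(1/2586) - 297/1285 = I*sqrt(39)/1293 - 297/1285 = -297/1285 + I*sqrt(39)/1293 ≈ -0.23113 + 0.0048299*I)
-R = -(-297/1285 + I*sqrt(39)/1293) = 297/1285 - I*sqrt(39)/1293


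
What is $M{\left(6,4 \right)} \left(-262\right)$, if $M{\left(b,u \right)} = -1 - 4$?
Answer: $1310$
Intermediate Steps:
$M{\left(b,u \right)} = -5$
$M{\left(6,4 \right)} \left(-262\right) = \left(-5\right) \left(-262\right) = 1310$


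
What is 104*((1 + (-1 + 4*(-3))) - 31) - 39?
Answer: -4511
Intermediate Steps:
104*((1 + (-1 + 4*(-3))) - 31) - 39 = 104*((1 + (-1 - 12)) - 31) - 39 = 104*((1 - 13) - 31) - 39 = 104*(-12 - 31) - 39 = 104*(-43) - 39 = -4472 - 39 = -4511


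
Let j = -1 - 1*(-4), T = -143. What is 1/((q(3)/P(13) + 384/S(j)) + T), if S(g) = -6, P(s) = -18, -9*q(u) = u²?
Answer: -18/3725 ≈ -0.0048322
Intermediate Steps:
q(u) = -u²/9
j = 3 (j = -1 + 4 = 3)
1/((q(3)/P(13) + 384/S(j)) + T) = 1/((-⅑*3²/(-18) + 384/(-6)) - 143) = 1/((-⅑*9*(-1/18) + 384*(-⅙)) - 143) = 1/((-1*(-1/18) - 64) - 143) = 1/((1/18 - 64) - 143) = 1/(-1151/18 - 143) = 1/(-3725/18) = -18/3725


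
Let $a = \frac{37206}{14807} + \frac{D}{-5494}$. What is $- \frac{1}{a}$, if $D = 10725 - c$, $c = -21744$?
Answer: $\frac{93398}{317289} \approx 0.29436$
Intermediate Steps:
$D = 32469$ ($D = 10725 - -21744 = 10725 + 21744 = 32469$)
$a = - \frac{317289}{93398}$ ($a = \frac{37206}{14807} + \frac{32469}{-5494} = 37206 \cdot \frac{1}{14807} + 32469 \left(- \frac{1}{5494}\right) = \frac{2862}{1139} - \frac{32469}{5494} = - \frac{317289}{93398} \approx -3.3972$)
$- \frac{1}{a} = - \frac{1}{- \frac{317289}{93398}} = \left(-1\right) \left(- \frac{93398}{317289}\right) = \frac{93398}{317289}$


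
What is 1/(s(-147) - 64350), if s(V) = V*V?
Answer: -1/42741 ≈ -2.3397e-5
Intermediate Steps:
s(V) = V²
1/(s(-147) - 64350) = 1/((-147)² - 64350) = 1/(21609 - 64350) = 1/(-42741) = -1/42741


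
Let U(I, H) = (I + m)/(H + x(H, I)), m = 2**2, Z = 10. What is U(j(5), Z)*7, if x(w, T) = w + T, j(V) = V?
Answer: 63/25 ≈ 2.5200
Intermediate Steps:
x(w, T) = T + w
m = 4
U(I, H) = (4 + I)/(I + 2*H) (U(I, H) = (I + 4)/(H + (I + H)) = (4 + I)/(H + (H + I)) = (4 + I)/(I + 2*H))
U(j(5), Z)*7 = ((4 + 5)/(5 + 2*10))*7 = (9/(5 + 20))*7 = (9/25)*7 = 63/25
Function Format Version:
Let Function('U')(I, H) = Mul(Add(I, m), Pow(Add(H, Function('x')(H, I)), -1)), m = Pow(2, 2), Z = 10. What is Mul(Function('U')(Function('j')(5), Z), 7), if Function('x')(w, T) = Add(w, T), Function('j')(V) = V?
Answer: Rational(63, 25) ≈ 2.5200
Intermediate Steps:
Function('x')(w, T) = Add(T, w)
m = 4
Function('U')(I, H) = Mul(Pow(Add(I, Mul(2, H)), -1), Add(4, I)) (Function('U')(I, H) = Mul(Add(I, 4), Pow(Add(H, Add(I, H)), -1)) = Mul(Add(4, I), Pow(Add(H, Add(H, I)), -1)) = Mul(Add(4, I), Pow(Add(I, Mul(2, H)), -1)) = Mul(Pow(Add(I, Mul(2, H)), -1), Add(4, I)))
Mul(Function('U')(Function('j')(5), Z), 7) = Mul(Mul(Pow(Add(5, Mul(2, 10)), -1), Add(4, 5)), 7) = Mul(Mul(Pow(Add(5, 20), -1), 9), 7) = Mul(Mul(Pow(25, -1), 9), 7) = Mul(Mul(Rational(1, 25), 9), 7) = Mul(Rational(9, 25), 7) = Rational(63, 25)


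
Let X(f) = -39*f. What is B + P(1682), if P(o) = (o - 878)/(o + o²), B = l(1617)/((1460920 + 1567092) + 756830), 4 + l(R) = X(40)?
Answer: -38454656/297615373407 ≈ -0.00012921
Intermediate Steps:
l(R) = -1564 (l(R) = -4 - 39*40 = -4 - 1560 = -1564)
B = -782/1892421 (B = -1564/((1460920 + 1567092) + 756830) = -1564/(3028012 + 756830) = -1564/3784842 = -1564*1/3784842 = -782/1892421 ≈ -0.00041323)
P(o) = (-878 + o)/(o + o²)
B + P(1682) = -782/1892421 + (-878 + 1682)/(1682*(1 + 1682)) = -782/1892421 + (1/1682)*804/1683 = -782/1892421 + (1/1682)*(1/1683)*804 = -782/1892421 + 134/471801 = -38454656/297615373407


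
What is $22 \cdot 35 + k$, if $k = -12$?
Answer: $758$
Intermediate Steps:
$22 \cdot 35 + k = 22 \cdot 35 - 12 = 770 - 12 = 758$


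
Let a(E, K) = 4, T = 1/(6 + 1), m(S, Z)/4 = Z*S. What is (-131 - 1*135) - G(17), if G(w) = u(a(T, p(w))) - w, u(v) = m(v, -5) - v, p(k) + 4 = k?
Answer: -165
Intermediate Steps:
p(k) = -4 + k
m(S, Z) = 4*S*Z (m(S, Z) = 4*(Z*S) = 4*(S*Z) = 4*S*Z)
T = ⅐ (T = 1/7 = ⅐ ≈ 0.14286)
u(v) = -21*v (u(v) = 4*v*(-5) - v = -20*v - v = -21*v)
G(w) = -84 - w (G(w) = -21*4 - w = -84 - w)
(-131 - 1*135) - G(17) = (-131 - 1*135) - (-84 - 1*17) = (-131 - 135) - (-84 - 17) = -266 - 1*(-101) = -266 + 101 = -165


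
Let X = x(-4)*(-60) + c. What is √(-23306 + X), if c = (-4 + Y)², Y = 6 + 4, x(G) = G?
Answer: 7*I*√470 ≈ 151.76*I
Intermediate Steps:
Y = 10
c = 36 (c = (-4 + 10)² = 6² = 36)
X = 276 (X = -4*(-60) + 36 = 240 + 36 = 276)
√(-23306 + X) = √(-23306 + 276) = √(-23030) = 7*I*√470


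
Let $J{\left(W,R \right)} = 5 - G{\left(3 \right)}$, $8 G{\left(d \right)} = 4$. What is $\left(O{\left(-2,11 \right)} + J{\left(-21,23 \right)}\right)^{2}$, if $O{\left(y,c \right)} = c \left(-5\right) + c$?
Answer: $\frac{6241}{4} \approx 1560.3$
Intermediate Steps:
$G{\left(d \right)} = \frac{1}{2}$ ($G{\left(d \right)} = \frac{1}{8} \cdot 4 = \frac{1}{2}$)
$O{\left(y,c \right)} = - 4 c$ ($O{\left(y,c \right)} = - 5 c + c = - 4 c$)
$J{\left(W,R \right)} = \frac{9}{2}$ ($J{\left(W,R \right)} = 5 - \frac{1}{2} = \frac{9}{2}$)
$\left(O{\left(-2,11 \right)} + J{\left(-21,23 \right)}\right)^{2} = \left(\left(-4\right) 11 + \frac{9}{2}\right)^{2} = \left(-44 + \frac{9}{2}\right)^{2} = \left(- \frac{79}{2}\right)^{2} = \frac{6241}{4}$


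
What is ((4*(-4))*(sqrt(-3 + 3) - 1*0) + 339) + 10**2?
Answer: 439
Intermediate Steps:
((4*(-4))*(sqrt(-3 + 3) - 1*0) + 339) + 10**2 = (-16*(sqrt(0) + 0) + 339) + 100 = (-16*(0 + 0) + 339) + 100 = (-16*0 + 339) + 100 = (0 + 339) + 100 = 339 + 100 = 439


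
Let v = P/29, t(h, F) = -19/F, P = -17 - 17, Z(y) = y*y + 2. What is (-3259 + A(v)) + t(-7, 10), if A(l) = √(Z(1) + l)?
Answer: -32609/10 + √1537/29 ≈ -3259.5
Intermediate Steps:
Z(y) = 2 + y² (Z(y) = y² + 2 = 2 + y²)
P = -34
v = -34/29 ≈ -1.1724
A(l) = √(3 + l) (A(l) = √((2 + 1²) + l) = √((2 + 1) + l) = √(3 + l))
(-3259 + A(v)) + t(-7, 10) = (-3259 + √(3 - 34/29)) - 19/10 = (-3259 + √(53/29)) - 19*⅒ = (-3259 + √1537/29) - 19/10 = -32609/10 + √1537/29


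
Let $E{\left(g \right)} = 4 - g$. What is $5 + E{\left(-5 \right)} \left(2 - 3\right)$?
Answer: $-4$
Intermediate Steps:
$5 + E{\left(-5 \right)} \left(2 - 3\right) = 5 + \left(4 - -5\right) \left(2 - 3\right) = 5 + \left(4 + 5\right) \left(2 - 3\right) = 5 + 9 \left(-1\right) = 5 - 9 = -4$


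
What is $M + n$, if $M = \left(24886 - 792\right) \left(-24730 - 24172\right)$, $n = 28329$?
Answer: $-1178216459$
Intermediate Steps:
$M = -1178244788$ ($M = 24094 \left(-48902\right) = -1178244788$)
$M + n = -1178244788 + 28329 = -1178216459$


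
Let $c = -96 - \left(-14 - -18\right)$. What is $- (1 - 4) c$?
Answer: $-300$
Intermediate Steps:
$c = -100$ ($c = -96 - \left(-14 + 18\right) = -96 - 4 = -100$)
$- (1 - 4) c = - (1 - 4) \left(-100\right) = \left(-1\right) \left(-3\right) \left(-100\right) = 3 \left(-100\right) = -300$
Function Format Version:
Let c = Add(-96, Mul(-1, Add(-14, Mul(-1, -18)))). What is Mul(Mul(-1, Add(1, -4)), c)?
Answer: -300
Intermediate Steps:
c = -100 (c = Add(-96, Mul(-1, Add(-14, 18))) = Add(-96, Mul(-1, 4)) = Add(-96, -4) = -100)
Mul(Mul(-1, Add(1, -4)), c) = Mul(Mul(-1, Add(1, -4)), -100) = Mul(Mul(-1, -3), -100) = Mul(3, -100) = -300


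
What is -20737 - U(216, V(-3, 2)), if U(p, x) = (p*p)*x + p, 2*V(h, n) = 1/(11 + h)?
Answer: -23869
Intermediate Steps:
V(h, n) = 1/(2*(11 + h))
U(p, x) = p + x*p² (U(p, x) = p²*x + p = x*p² + p = p + x*p²)
-20737 - U(216, V(-3, 2)) = -20737 - 216*(1 + 216*(1/(2*(11 - 3)))) = -20737 - 216*(1 + 216*((½)/8)) = -20737 - 216*(1 + 216*((½)*(⅛))) = -20737 - 216*(1 + 216*(1/16)) = -20737 - 216*(1 + 27/2) = -20737 - 216*29/2 = -20737 - 1*3132 = -20737 - 3132 = -23869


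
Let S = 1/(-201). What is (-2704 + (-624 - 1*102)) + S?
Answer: -689431/201 ≈ -3430.0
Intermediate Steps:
S = -1/201 ≈ -0.0049751
(-2704 + (-624 - 1*102)) + S = (-2704 + (-624 - 1*102)) - 1/201 = (-2704 + (-624 - 102)) - 1/201 = (-2704 - 726) - 1/201 = -3430 - 1/201 = -689431/201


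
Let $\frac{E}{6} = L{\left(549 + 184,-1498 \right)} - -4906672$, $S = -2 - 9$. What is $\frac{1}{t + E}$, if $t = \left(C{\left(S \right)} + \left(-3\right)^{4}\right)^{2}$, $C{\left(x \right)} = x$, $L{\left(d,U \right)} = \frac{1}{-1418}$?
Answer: $\frac{709}{20876456785} \approx 3.3962 \cdot 10^{-8}$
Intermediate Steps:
$S = -11$
$L{\left(d,U \right)} = - \frac{1}{1418}$
$E = \frac{20872982685}{709}$ ($E = 6 \left(- \frac{1}{1418} - -4906672\right) = 6 \left(- \frac{1}{1418} + 4906672\right) = 6 \cdot \frac{6957660895}{1418} = \frac{20872982685}{709} \approx 2.944 \cdot 10^{7}$)
$t = 4900$ ($t = \left(-11 + \left(-3\right)^{4}\right)^{2} = \left(-11 + 81\right)^{2} = 70^{2} = 4900$)
$\frac{1}{t + E} = \frac{1}{4900 + \frac{20872982685}{709}} = \frac{1}{\frac{20876456785}{709}} = \frac{709}{20876456785}$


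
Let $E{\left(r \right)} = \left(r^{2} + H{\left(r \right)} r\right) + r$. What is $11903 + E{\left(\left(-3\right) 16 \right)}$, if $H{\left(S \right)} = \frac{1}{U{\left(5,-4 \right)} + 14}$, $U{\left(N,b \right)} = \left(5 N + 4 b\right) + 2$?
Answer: $\frac{353927}{25} \approx 14157.0$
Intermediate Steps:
$U{\left(N,b \right)} = 2 + 4 b + 5 N$ ($U{\left(N,b \right)} = \left(4 b + 5 N\right) + 2 = 2 + 4 b + 5 N$)
$H{\left(S \right)} = \frac{1}{25}$ ($H{\left(S \right)} = \frac{1}{\left(2 + 4 \left(-4\right) + 5 \cdot 5\right) + 14} = \frac{1}{\left(2 - 16 + 25\right) + 14} = \frac{1}{11 + 14} = \frac{1}{25}$)
$E{\left(r \right)} = r^{2} + \frac{26 r}{25}$ ($E{\left(r \right)} = \left(r^{2} + \frac{r}{25}\right) + r = r^{2} + \frac{26 r}{25}$)
$11903 + E{\left(\left(-3\right) 16 \right)} = 11903 + \frac{\left(-3\right) 16 \left(26 + 25 \left(\left(-3\right) 16\right)\right)}{25} = 11903 + \frac{1}{25} \left(-48\right) \left(26 + 25 \left(-48\right)\right) = 11903 + \frac{1}{25} \left(-48\right) \left(26 - 1200\right) = 11903 + \frac{1}{25} \left(-48\right) \left(-1174\right) = 11903 + \frac{56352}{25} = \frac{353927}{25}$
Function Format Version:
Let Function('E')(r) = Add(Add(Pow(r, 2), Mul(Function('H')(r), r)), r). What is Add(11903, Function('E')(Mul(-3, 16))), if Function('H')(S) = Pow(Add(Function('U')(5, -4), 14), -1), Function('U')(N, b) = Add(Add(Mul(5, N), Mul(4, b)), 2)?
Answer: Rational(353927, 25) ≈ 14157.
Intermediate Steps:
Function('U')(N, b) = Add(2, Mul(4, b), Mul(5, N)) (Function('U')(N, b) = Add(Add(Mul(4, b), Mul(5, N)), 2) = Add(2, Mul(4, b), Mul(5, N)))
Function('H')(S) = Rational(1, 25) (Function('H')(S) = Pow(Add(Add(2, Mul(4, -4), Mul(5, 5)), 14), -1) = Pow(Add(Add(2, -16, 25), 14), -1) = Pow(Add(11, 14), -1) = Pow(25, -1) = Rational(1, 25))
Function('E')(r) = Add(Pow(r, 2), Mul(Rational(26, 25), r)) (Function('E')(r) = Add(Add(Pow(r, 2), Mul(Rational(1, 25), r)), r) = Add(Pow(r, 2), Mul(Rational(26, 25), r)))
Add(11903, Function('E')(Mul(-3, 16))) = Add(11903, Mul(Rational(1, 25), Mul(-3, 16), Add(26, Mul(25, Mul(-3, 16))))) = Add(11903, Mul(Rational(1, 25), -48, Add(26, Mul(25, -48)))) = Add(11903, Mul(Rational(1, 25), -48, Add(26, -1200))) = Add(11903, Mul(Rational(1, 25), -48, -1174)) = Add(11903, Rational(56352, 25)) = Rational(353927, 25)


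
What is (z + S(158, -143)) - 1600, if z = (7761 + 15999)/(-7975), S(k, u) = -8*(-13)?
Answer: -217352/145 ≈ -1499.0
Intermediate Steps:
S(k, u) = 104
z = -432/145 (z = 23760*(-1/7975) = -432/145 ≈ -2.9793)
(z + S(158, -143)) - 1600 = (-432/145 + 104) - 1600 = 14648/145 - 1600 = -217352/145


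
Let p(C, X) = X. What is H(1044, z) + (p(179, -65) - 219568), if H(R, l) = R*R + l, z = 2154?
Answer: 872457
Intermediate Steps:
H(R, l) = l + R² (H(R, l) = R² + l = l + R²)
H(1044, z) + (p(179, -65) - 219568) = (2154 + 1044²) + (-65 - 219568) = (2154 + 1089936) - 219633 = 1092090 - 219633 = 872457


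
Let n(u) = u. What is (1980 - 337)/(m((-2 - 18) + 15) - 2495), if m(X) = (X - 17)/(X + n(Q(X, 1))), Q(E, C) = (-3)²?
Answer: -3286/5001 ≈ -0.65707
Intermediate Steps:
Q(E, C) = 9
m(X) = (-17 + X)/(9 + X) (m(X) = (X - 17)/(X + 9) = (-17 + X)/(9 + X))
(1980 - 337)/(m((-2 - 18) + 15) - 2495) = (1980 - 337)/((-17 + ((-2 - 18) + 15))/(9 + ((-2 - 18) + 15)) - 2495) = 1643/((-17 + (-20 + 15))/(9 + (-20 + 15)) - 2495) = 1643/((-17 - 5)/(9 - 5) - 2495) = 1643/(-22/4 - 2495) = 1643/((¼)*(-22) - 2495) = 1643/(-11/2 - 2495) = 1643/(-5001/2) = 1643*(-2/5001) = -3286/5001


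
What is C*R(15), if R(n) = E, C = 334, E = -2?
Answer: -668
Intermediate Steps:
R(n) = -2
C*R(15) = 334*(-2) = -668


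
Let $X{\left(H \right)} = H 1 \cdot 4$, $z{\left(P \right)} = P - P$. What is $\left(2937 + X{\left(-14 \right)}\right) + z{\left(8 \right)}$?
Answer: $2881$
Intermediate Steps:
$z{\left(P \right)} = 0$
$X{\left(H \right)} = 4 H$ ($X{\left(H \right)} = H 4 = 4 H$)
$\left(2937 + X{\left(-14 \right)}\right) + z{\left(8 \right)} = \left(2937 + 4 \left(-14\right)\right) + 0 = \left(2937 - 56\right) + 0 = 2881 + 0 = 2881$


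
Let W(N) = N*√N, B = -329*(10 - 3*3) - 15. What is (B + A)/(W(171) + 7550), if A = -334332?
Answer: -2526803800/52002289 + 171688788*√19/52002289 ≈ -34.199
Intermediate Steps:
B = -344 (B = -329*(10 - 9) - 15 = -329*1 - 15 = -329 - 15 = -344)
W(N) = N^(3/2)
(B + A)/(W(171) + 7550) = (-344 - 334332)/(171^(3/2) + 7550) = -334676/(513*√19 + 7550) = -334676/(7550 + 513*√19)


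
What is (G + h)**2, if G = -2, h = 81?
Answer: 6241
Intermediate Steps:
(G + h)**2 = (-2 + 81)**2 = 79**2 = 6241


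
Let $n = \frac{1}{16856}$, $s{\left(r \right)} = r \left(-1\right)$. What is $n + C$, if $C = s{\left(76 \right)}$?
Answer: $- \frac{1281055}{16856} \approx -76.0$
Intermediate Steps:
$s{\left(r \right)} = - r$
$C = -76$ ($C = \left(-1\right) 76 = -76$)
$n = \frac{1}{16856} \approx 5.9326 \cdot 10^{-5}$
$n + C = \frac{1}{16856} - 76 = - \frac{1281055}{16856}$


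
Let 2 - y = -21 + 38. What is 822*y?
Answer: -12330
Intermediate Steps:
y = -15 (y = 2 - (-21 + 38) = 2 - 1*17 = 2 - 17 = -15)
822*y = 822*(-15) = -12330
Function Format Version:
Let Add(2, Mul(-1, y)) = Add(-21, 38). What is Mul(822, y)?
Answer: -12330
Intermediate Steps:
y = -15 (y = Add(2, Mul(-1, Add(-21, 38))) = Add(2, Mul(-1, 17)) = Add(2, -17) = -15)
Mul(822, y) = Mul(822, -15) = -12330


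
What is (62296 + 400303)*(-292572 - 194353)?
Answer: -225251018075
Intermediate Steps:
(62296 + 400303)*(-292572 - 194353) = 462599*(-486925) = -225251018075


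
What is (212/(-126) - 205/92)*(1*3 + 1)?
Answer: -22667/1449 ≈ -15.643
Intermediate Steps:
(212/(-126) - 205/92)*(1*3 + 1) = (212*(-1/126) - 205*1/92)*(3 + 1) = (-106/63 - 205/92)*4 = -22667/5796*4 = -22667/1449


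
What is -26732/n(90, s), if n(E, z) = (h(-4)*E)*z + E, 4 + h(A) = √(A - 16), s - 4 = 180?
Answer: 654934/3652035 + 4918688*I*√5/54780525 ≈ 0.17933 + 0.20077*I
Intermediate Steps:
s = 184 (s = 4 + 180 = 184)
h(A) = -4 + √(-16 + A) (h(A) = -4 + √(A - 16) = -4 + √(-16 + A))
n(E, z) = E + E*z*(-4 + 2*I*√5) (n(E, z) = ((-4 + √(-16 - 4))*E)*z + E = ((-4 + √(-20))*E)*z + E = ((-4 + 2*I*√5)*E)*z + E = (E*(-4 + 2*I*√5))*z + E = E*z*(-4 + 2*I*√5) + E = E + E*z*(-4 + 2*I*√5))
-26732/n(90, s) = -26732*(-1/(90*(-1 + 2*184*(2 - I*√5)))) = -26732*(-1/(90*(-1 + (736 - 368*I*√5)))) = -26732*(-1/(90*(735 - 368*I*√5))) = -26732/(-66150 + 33120*I*√5)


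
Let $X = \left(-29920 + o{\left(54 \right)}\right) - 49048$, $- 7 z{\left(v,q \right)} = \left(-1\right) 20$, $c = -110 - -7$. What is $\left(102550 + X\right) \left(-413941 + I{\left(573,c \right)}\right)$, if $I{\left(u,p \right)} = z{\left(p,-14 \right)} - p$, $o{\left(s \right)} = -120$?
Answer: $- \frac{67965800852}{7} \approx -9.7094 \cdot 10^{9}$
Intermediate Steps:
$c = -103$ ($c = -110 + 7 = -103$)
$z{\left(v,q \right)} = \frac{20}{7}$ ($z{\left(v,q \right)} = - \frac{\left(-1\right) 20}{7} = \left(- \frac{1}{7}\right) \left(-20\right) = \frac{20}{7}$)
$X = -79088$ ($X = \left(-29920 - 120\right) - 49048 = -30040 - 49048 = -79088$)
$I{\left(u,p \right)} = \frac{20}{7} - p$
$\left(102550 + X\right) \left(-413941 + I{\left(573,c \right)}\right) = \left(102550 - 79088\right) \left(-413941 + \left(\frac{20}{7} - -103\right)\right) = 23462 \left(-413941 + \left(\frac{20}{7} + 103\right)\right) = 23462 \left(-413941 + \frac{741}{7}\right) = 23462 \left(- \frac{2896846}{7}\right) = - \frac{67965800852}{7}$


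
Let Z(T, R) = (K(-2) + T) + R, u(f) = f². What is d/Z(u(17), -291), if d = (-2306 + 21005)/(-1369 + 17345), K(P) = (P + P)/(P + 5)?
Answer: -56097/159760 ≈ -0.35113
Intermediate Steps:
K(P) = 2*P/(5 + P) (K(P) = (2*P)/(5 + P) = 2*P/(5 + P))
d = 18699/15976 ≈ 1.1704
Z(T, R) = -4/3 + R + T (Z(T, R) = (2*(-2)/(5 - 2) + T) + R = (2*(-2)/3 + T) + R = (2*(-2)*(⅓) + T) + R = (-4/3 + T) + R = -4/3 + R + T)
d/Z(u(17), -291) = 18699/(15976*(-4/3 - 291 + 17²)) = 18699/(15976*(-4/3 - 291 + 289)) = 18699/(15976*(-10/3)) = (18699/15976)*(-3/10) = -56097/159760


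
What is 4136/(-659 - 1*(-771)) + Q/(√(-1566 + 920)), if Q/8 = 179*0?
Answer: 517/14 ≈ 36.929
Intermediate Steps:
Q = 0 (Q = 8*(179*0) = 8*0 = 0)
4136/(-659 - 1*(-771)) + Q/(√(-1566 + 920)) = 4136/(-659 - 1*(-771)) + 0/(√(-1566 + 920)) = 4136/(-659 + 771) + 0/(√(-646)) = 4136/112 + 0/((I*√646)) = 4136*(1/112) + 0*(-I*√646/646) = 517/14 + 0 = 517/14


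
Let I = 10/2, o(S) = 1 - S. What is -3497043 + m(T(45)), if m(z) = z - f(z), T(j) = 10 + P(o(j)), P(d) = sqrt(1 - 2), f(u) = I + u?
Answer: -3497048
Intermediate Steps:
I = 5 (I = 10*(1/2) = 5)
f(u) = 5 + u
P(d) = I (P(d) = sqrt(-1) = I)
T(j) = 10 + I
m(z) = -5 (m(z) = z - (5 + z) = z + (-5 - z) = -5)
-3497043 + m(T(45)) = -3497043 - 5 = -3497048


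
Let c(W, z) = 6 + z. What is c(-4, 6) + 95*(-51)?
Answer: -4833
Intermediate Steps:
c(-4, 6) + 95*(-51) = (6 + 6) + 95*(-51) = 12 - 4845 = -4833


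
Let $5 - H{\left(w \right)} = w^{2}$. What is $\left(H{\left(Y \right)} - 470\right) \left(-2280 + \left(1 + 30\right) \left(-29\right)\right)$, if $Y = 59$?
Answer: $12544334$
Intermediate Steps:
$H{\left(w \right)} = 5 - w^{2}$
$\left(H{\left(Y \right)} - 470\right) \left(-2280 + \left(1 + 30\right) \left(-29\right)\right) = \left(\left(5 - 59^{2}\right) - 470\right) \left(-2280 + \left(1 + 30\right) \left(-29\right)\right) = \left(\left(5 - 3481\right) - 470\right) \left(-2280 + 31 \left(-29\right)\right) = \left(\left(5 - 3481\right) - 470\right) \left(-2280 - 899\right) = \left(-3476 - 470\right) \left(-3179\right) = \left(-3946\right) \left(-3179\right) = 12544334$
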